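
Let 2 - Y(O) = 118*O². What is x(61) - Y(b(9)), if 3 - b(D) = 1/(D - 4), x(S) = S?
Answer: 24603/25 ≈ 984.12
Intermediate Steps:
b(D) = 3 - 1/(-4 + D) (b(D) = 3 - 1/(D - 4) = 3 - 1/(-4 + D))
Y(O) = 2 - 118*O²
x(61) - Y(b(9)) = 61 - (2 - 118*(-13 + 3*9)²/(-4 + 9)²) = 61 - (2 - 118*(-13 + 27)²/25) = 61 - (2 - 118*((⅕)*14)²) = 61 - (2 - 118*(14/5)²) = 61 - (2 - 118*196/25) = 61 - (2 - 23128/25) = 61 - 1*(-23078/25) = 61 + 23078/25 = 24603/25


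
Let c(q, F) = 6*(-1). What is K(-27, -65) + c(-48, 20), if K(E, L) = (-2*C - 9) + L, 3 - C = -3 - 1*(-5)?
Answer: -82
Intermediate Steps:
C = 1 (C = 3 - (-3 - 1*(-5)) = 3 - (-3 + 5) = 3 - 1*2 = 3 - 2 = 1)
K(E, L) = -11 + L (K(E, L) = (-2*1 - 9) + L = (-2 - 9) + L = -11 + L)
c(q, F) = -6
K(-27, -65) + c(-48, 20) = (-11 - 65) - 6 = -76 - 6 = -82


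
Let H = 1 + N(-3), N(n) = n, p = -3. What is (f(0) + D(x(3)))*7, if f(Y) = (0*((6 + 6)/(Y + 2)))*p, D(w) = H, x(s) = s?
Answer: -14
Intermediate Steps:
H = -2 (H = 1 - 3 = -2)
D(w) = -2
f(Y) = 0 (f(Y) = (0*((6 + 6)/(Y + 2)))*(-3) = (0*(12/(2 + Y)))*(-3) = 0*(-3) = 0)
(f(0) + D(x(3)))*7 = (0 - 2)*7 = -2*7 = -14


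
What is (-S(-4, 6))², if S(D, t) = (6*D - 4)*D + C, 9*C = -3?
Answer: 112225/9 ≈ 12469.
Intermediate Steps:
C = -⅓ (C = (⅑)*(-3) = -⅓ ≈ -0.33333)
S(D, t) = -⅓ + D*(-4 + 6*D) (S(D, t) = (6*D - 4)*D - ⅓ = (-4 + 6*D)*D - ⅓ = D*(-4 + 6*D) - ⅓ = -⅓ + D*(-4 + 6*D))
(-S(-4, 6))² = (-(-⅓ - 4*(-4) + 6*(-4)²))² = (-(-⅓ + 16 + 6*16))² = (-(-⅓ + 16 + 96))² = (-1*335/3)² = (-335/3)² = 112225/9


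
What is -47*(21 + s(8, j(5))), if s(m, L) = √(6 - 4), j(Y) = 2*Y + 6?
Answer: -987 - 47*√2 ≈ -1053.5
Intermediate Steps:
j(Y) = 6 + 2*Y
s(m, L) = √2
-47*(21 + s(8, j(5))) = -47*(21 + √2) = -987 - 47*√2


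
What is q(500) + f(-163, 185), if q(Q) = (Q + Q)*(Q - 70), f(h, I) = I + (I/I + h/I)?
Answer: 79584247/185 ≈ 4.3019e+5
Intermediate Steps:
f(h, I) = 1 + I + h/I (f(h, I) = I + (1 + h/I) = 1 + I + h/I)
q(Q) = 2*Q*(-70 + Q) (q(Q) = (2*Q)*(-70 + Q) = 2*Q*(-70 + Q))
q(500) + f(-163, 185) = 2*500*(-70 + 500) + (1 + 185 - 163/185) = 2*500*430 + (1 + 185 - 163*1/185) = 430000 + (1 + 185 - 163/185) = 430000 + 34247/185 = 79584247/185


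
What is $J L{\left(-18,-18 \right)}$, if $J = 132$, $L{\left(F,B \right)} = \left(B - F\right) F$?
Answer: $0$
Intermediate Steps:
$L{\left(F,B \right)} = F \left(B - F\right)$
$J L{\left(-18,-18 \right)} = 132 \left(- 18 \left(-18 - -18\right)\right) = 132 \left(- 18 \left(-18 + 18\right)\right) = 132 \left(\left(-18\right) 0\right) = 132 \cdot 0 = 0$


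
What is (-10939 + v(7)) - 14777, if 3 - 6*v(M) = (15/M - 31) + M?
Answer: -179983/7 ≈ -25712.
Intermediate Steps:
v(M) = 17/3 - 5/(2*M) - M/6 (v(M) = ½ - ((15/M - 31) + M)/6 = ½ - ((-31 + 15/M) + M)/6 = ½ - (-31 + M + 15/M)/6 = ½ + (31/6 - 5/(2*M) - M/6) = 17/3 - 5/(2*M) - M/6)
(-10939 + v(7)) - 14777 = (-10939 + (⅙)*(-15 - 1*7*(-34 + 7))/7) - 14777 = (-10939 + (⅙)*(⅐)*(-15 - 1*7*(-27))) - 14777 = (-10939 + (⅙)*(⅐)*(-15 + 189)) - 14777 = (-10939 + (⅙)*(⅐)*174) - 14777 = (-10939 + 29/7) - 14777 = -76544/7 - 14777 = -179983/7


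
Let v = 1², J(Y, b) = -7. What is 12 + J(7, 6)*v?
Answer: 5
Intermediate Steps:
v = 1
12 + J(7, 6)*v = 12 - 7*1 = 12 - 7 = 5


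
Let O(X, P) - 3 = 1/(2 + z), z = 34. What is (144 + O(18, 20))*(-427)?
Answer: -2260111/36 ≈ -62781.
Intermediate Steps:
O(X, P) = 109/36 (O(X, P) = 3 + 1/(2 + 34) = 3 + 1/36 = 109/36)
(144 + O(18, 20))*(-427) = (144 + 109/36)*(-427) = (5293/36)*(-427) = -2260111/36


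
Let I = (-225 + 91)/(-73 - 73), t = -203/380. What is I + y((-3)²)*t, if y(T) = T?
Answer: -107911/27740 ≈ -3.8901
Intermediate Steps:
t = -203/380 (t = -203*1/380 = -203/380 ≈ -0.53421)
I = 67/73 (I = -134/(-146) = -134*(-1/146) = 67/73 ≈ 0.91781)
I + y((-3)²)*t = 67/73 + (-3)²*(-203/380) = 67/73 + 9*(-203/380) = 67/73 - 1827/380 = -107911/27740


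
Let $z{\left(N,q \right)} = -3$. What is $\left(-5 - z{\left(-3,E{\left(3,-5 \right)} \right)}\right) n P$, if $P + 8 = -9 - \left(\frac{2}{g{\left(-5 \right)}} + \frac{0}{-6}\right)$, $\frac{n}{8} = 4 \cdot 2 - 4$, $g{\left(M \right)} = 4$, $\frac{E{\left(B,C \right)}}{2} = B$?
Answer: $1120$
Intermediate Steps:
$E{\left(B,C \right)} = 2 B$
$n = 32$ ($n = 8 \left(4 \cdot 2 - 4\right) = 8 \left(8 - 4\right) = 8 \cdot 4 = 32$)
$P = - \frac{35}{2}$ ($P = -8 - \left(9 + \frac{1}{2}\right) = -8 - \frac{19}{2} = - \frac{35}{2} \approx -17.5$)
$\left(-5 - z{\left(-3,E{\left(3,-5 \right)} \right)}\right) n P = \left(-5 - -3\right) 32 \left(- \frac{35}{2}\right) = \left(-5 + 3\right) 32 \left(- \frac{35}{2}\right) = \left(-2\right) 32 \left(- \frac{35}{2}\right) = \left(-64\right) \left(- \frac{35}{2}\right) = 1120$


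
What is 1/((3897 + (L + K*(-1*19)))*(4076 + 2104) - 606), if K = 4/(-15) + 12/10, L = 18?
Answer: 1/24084502 ≈ 4.1520e-8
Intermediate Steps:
K = 14/15 (K = 4*(-1/15) + 12*(⅒) = -4/15 + 6/5 = 14/15 ≈ 0.93333)
1/((3897 + (L + K*(-1*19)))*(4076 + 2104) - 606) = 1/((3897 + (18 + 14*(-1*19)/15))*(4076 + 2104) - 606) = 1/((3897 + (18 + (14/15)*(-19)))*6180 - 606) = 1/((3897 + (18 - 266/15))*6180 - 606) = 1/((3897 + 4/15)*6180 - 606) = 1/((58459/15)*6180 - 606) = 1/(24085108 - 606) = 1/24084502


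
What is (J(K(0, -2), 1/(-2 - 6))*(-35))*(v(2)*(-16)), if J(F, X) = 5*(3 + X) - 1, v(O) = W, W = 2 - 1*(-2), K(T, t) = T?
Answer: 29960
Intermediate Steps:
W = 4 (W = 2 + 2 = 4)
v(O) = 4
J(F, X) = 14 + 5*X (J(F, X) = (15 + 5*X) - 1 = 14 + 5*X)
(J(K(0, -2), 1/(-2 - 6))*(-35))*(v(2)*(-16)) = ((14 + 5/(-2 - 6))*(-35))*(4*(-16)) = ((14 + 5/(-8))*(-35))*(-64) = ((14 + 5*(-⅛))*(-35))*(-64) = ((14 - 5/8)*(-35))*(-64) = ((107/8)*(-35))*(-64) = -3745/8*(-64) = 29960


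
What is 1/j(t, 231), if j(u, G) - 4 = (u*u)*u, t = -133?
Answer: -1/2352633 ≈ -4.2506e-7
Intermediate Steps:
j(u, G) = 4 + u**3 (j(u, G) = 4 + (u*u)*u = 4 + u**2*u = 4 + u**3)
1/j(t, 231) = 1/(4 + (-133)**3) = 1/(4 - 2352637) = 1/(-2352633) = -1/2352633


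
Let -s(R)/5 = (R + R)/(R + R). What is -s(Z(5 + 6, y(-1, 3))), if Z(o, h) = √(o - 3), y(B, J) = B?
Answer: 5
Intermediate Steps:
Z(o, h) = √(-3 + o)
s(R) = -5 (s(R) = -5*(R + R)/(R + R) = -5*2*R/(2*R) = -5*2*R*1/(2*R) = -5*1 = -5)
-s(Z(5 + 6, y(-1, 3))) = -1*(-5) = 5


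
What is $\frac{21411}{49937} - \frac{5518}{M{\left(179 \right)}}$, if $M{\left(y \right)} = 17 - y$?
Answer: $\frac{139510474}{4044897} \approx 34.49$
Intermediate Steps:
$\frac{21411}{49937} - \frac{5518}{M{\left(179 \right)}} = \frac{21411}{49937} - \frac{5518}{17 - 179} = 21411 \cdot \frac{1}{49937} - \frac{5518}{17 - 179} = \frac{21411}{49937} - \frac{5518}{-162} = \frac{21411}{49937} - - \frac{2759}{81} = \frac{21411}{49937} + \frac{2759}{81} = \frac{139510474}{4044897}$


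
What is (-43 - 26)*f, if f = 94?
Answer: -6486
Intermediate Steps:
(-43 - 26)*f = (-43 - 26)*94 = -69*94 = -6486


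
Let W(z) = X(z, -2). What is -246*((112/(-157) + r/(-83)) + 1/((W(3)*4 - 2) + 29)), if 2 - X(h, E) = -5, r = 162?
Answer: 466691274/716705 ≈ 651.16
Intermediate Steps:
X(h, E) = 7 (X(h, E) = 2 - 1*(-5) = 2 + 5 = 7)
W(z) = 7
-246*((112/(-157) + r/(-83)) + 1/((W(3)*4 - 2) + 29)) = -246*((112/(-157) + 162/(-83)) + 1/((7*4 - 2) + 29)) = -246*((112*(-1/157) + 162*(-1/83)) + 1/((28 - 2) + 29)) = -246*((-112/157 - 162/83) + 1/(26 + 29)) = -246*(-34730/13031 + 1/55) = -246*(-1897119/716705) = 466691274/716705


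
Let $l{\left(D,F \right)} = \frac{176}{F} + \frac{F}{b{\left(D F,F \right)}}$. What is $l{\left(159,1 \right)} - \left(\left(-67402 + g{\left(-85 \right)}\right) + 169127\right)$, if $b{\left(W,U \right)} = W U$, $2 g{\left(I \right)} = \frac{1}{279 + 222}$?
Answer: $- \frac{5392860913}{53106} \approx -1.0155 \cdot 10^{5}$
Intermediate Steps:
$g{\left(I \right)} = \frac{1}{1002}$ ($g{\left(I \right)} = \frac{1}{2 \left(279 + 222\right)} = \frac{1}{2 \cdot 501} = \frac{1}{2} \cdot \frac{1}{501} = \frac{1}{1002}$)
$b{\left(W,U \right)} = U W$
$l{\left(D,F \right)} = \frac{176}{F} + \frac{1}{D F}$ ($l{\left(D,F \right)} = \frac{176}{F} + \frac{F}{F D F} = \frac{176}{F} + \frac{F}{D F^{2}} = \frac{176}{F} + F \frac{1}{D F^{2}} = \frac{176}{F} + \frac{1}{D F}$)
$l{\left(159,1 \right)} - \left(\left(-67402 + g{\left(-85 \right)}\right) + 169127\right) = \frac{1 + 176 \cdot 159}{159 \cdot 1} - \left(\left(-67402 + \frac{1}{1002}\right) + 169127\right) = \frac{1}{159} \cdot 1 \left(1 + 27984\right) - \left(- \frac{67536803}{1002} + 169127\right) = \frac{1}{159} \cdot 1 \cdot 27985 - \frac{101928451}{1002} = \frac{27985}{159} - \frac{101928451}{1002} = - \frac{5392860913}{53106}$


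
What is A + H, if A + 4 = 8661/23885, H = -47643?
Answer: -1138039934/23885 ≈ -47647.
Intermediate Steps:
A = -86879/23885 (A = -4 + 8661/23885 = -86879/23885 ≈ -3.6374)
A + H = -86879/23885 - 47643 = -1138039934/23885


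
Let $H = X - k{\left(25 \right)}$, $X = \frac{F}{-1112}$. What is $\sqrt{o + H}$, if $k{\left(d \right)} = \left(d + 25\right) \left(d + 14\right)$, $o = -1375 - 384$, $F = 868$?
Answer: $\frac{3 i \sqrt{31856298}}{278} \approx 60.908 i$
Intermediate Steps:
$o = -1759$ ($o = -1375 - 384 = -1759$)
$k{\left(d \right)} = \left(14 + d\right) \left(25 + d\right)$ ($k{\left(d \right)} = \left(25 + d\right) \left(14 + d\right) = \left(14 + d\right) \left(25 + d\right)$)
$X = - \frac{217}{278}$ ($X = \frac{868}{-1112} = 868 \left(- \frac{1}{1112}\right) = - \frac{217}{278} \approx -0.78058$)
$H = - \frac{542317}{278}$ ($H = - \frac{217}{278} - \left(350 + 25^{2} + 39 \cdot 25\right) = - \frac{217}{278} - \left(350 + 625 + 975\right) = - \frac{217}{278} - 1950 = - \frac{542317}{278} \approx -1950.8$)
$\sqrt{o + H} = \sqrt{-1759 - \frac{542317}{278}} = \sqrt{- \frac{1031319}{278}} = \frac{3 i \sqrt{31856298}}{278}$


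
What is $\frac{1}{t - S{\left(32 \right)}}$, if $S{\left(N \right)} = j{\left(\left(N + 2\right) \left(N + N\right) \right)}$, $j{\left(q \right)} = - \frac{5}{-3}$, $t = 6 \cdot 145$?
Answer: $\frac{3}{2605} \approx 0.0011516$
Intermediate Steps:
$t = 870$
$j{\left(q \right)} = \frac{5}{3}$ ($j{\left(q \right)} = \left(-5\right) \left(- \frac{1}{3}\right) = \frac{5}{3}$)
$S{\left(N \right)} = \frac{5}{3}$
$\frac{1}{t - S{\left(32 \right)}} = \frac{1}{870 - \frac{5}{3}} = \frac{1}{\frac{2605}{3}} = \frac{3}{2605}$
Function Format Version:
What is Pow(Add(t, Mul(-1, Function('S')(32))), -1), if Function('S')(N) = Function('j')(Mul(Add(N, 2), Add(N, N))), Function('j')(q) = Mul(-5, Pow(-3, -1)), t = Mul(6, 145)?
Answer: Rational(3, 2605) ≈ 0.0011516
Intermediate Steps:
t = 870
Function('j')(q) = Rational(5, 3) (Function('j')(q) = Mul(-5, Rational(-1, 3)) = Rational(5, 3))
Function('S')(N) = Rational(5, 3)
Pow(Add(t, Mul(-1, Function('S')(32))), -1) = Pow(Add(870, Mul(-1, Rational(5, 3))), -1) = Pow(Add(870, Rational(-5, 3)), -1) = Pow(Rational(2605, 3), -1) = Rational(3, 2605)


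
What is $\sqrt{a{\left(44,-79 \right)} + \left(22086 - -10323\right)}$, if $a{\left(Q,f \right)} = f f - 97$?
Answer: $\sqrt{38553} \approx 196.35$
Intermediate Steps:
$a{\left(Q,f \right)} = -97 + f^{2}$ ($a{\left(Q,f \right)} = f^{2} - 97 = -97 + f^{2}$)
$\sqrt{a{\left(44,-79 \right)} + \left(22086 - -10323\right)} = \sqrt{\left(-97 + \left(-79\right)^{2}\right) + \left(22086 - -10323\right)} = \sqrt{\left(-97 + 6241\right) + \left(22086 + 10323\right)} = \sqrt{6144 + 32409} = \sqrt{38553}$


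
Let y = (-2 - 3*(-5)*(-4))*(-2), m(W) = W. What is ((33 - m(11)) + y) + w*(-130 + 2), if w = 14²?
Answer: -24942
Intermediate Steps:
y = 124 (y = (-2 + 15*(-4))*(-2) = (-2 - 60)*(-2) = -62*(-2) = 124)
w = 196
((33 - m(11)) + y) + w*(-130 + 2) = ((33 - 1*11) + 124) + 196*(-130 + 2) = ((33 - 11) + 124) + 196*(-128) = (22 + 124) - 25088 = 146 - 25088 = -24942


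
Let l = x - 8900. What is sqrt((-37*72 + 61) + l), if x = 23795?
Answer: 2*sqrt(3073) ≈ 110.87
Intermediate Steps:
l = 14895 (l = 23795 - 8900 = 14895)
sqrt((-37*72 + 61) + l) = sqrt((-37*72 + 61) + 14895) = sqrt((-2664 + 61) + 14895) = sqrt(-2603 + 14895) = sqrt(12292) = 2*sqrt(3073)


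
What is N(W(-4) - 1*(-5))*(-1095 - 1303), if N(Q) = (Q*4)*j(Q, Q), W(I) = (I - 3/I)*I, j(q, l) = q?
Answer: -3107808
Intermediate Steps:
W(I) = I*(I - 3/I)
N(Q) = 4*Q² (N(Q) = (Q*4)*Q = (4*Q)*Q = 4*Q²)
N(W(-4) - 1*(-5))*(-1095 - 1303) = (4*((-3 + (-4)²) - 1*(-5))²)*(-1095 - 1303) = (4*((-3 + 16) + 5)²)*(-2398) = (4*(13 + 5)²)*(-2398) = (4*18²)*(-2398) = (4*324)*(-2398) = 1296*(-2398) = -3107808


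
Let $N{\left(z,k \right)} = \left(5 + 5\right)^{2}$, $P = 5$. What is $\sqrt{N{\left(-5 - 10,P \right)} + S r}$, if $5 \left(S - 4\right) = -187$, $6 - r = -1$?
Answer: $\frac{i \sqrt{3345}}{5} \approx 11.567 i$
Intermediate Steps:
$r = 7$ ($r = 6 - -1 = 6 + 1 = 7$)
$S = - \frac{167}{5}$ ($S = 4 + \frac{1}{5} \left(-187\right) = 4 - \frac{187}{5} = - \frac{167}{5} \approx -33.4$)
$N{\left(z,k \right)} = 100$ ($N{\left(z,k \right)} = 10^{2} = 100$)
$\sqrt{N{\left(-5 - 10,P \right)} + S r} = \sqrt{100 - \frac{1169}{5}} = \sqrt{- \frac{669}{5}} = \frac{i \sqrt{3345}}{5}$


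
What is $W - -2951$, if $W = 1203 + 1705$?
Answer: $5859$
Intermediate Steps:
$W = 2908$
$W - -2951 = 2908 - -2951 = 2908 + 2951 = 5859$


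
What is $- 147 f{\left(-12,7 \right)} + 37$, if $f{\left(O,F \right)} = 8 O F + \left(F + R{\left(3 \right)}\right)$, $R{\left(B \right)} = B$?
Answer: $97351$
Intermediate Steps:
$f{\left(O,F \right)} = 3 + F + 8 F O$ ($f{\left(O,F \right)} = 8 O F + \left(F + 3\right) = 8 F O + \left(3 + F\right) = 3 + F + 8 F O$)
$- 147 f{\left(-12,7 \right)} + 37 = - 147 \left(3 + 7 + 8 \cdot 7 \left(-12\right)\right) + 37 = - 147 \left(3 + 7 - 672\right) + 37 = \left(-147\right) \left(-662\right) + 37 = 97314 + 37 = 97351$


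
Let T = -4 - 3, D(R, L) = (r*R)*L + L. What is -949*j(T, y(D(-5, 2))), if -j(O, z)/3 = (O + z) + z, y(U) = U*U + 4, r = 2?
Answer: 1847703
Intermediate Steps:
D(R, L) = L + 2*L*R (D(R, L) = (2*R)*L + L = 2*L*R + L = L + 2*L*R)
y(U) = 4 + U² (y(U) = U² + 4 = 4 + U²)
T = -7
j(O, z) = -6*z - 3*O (j(O, z) = -3*((O + z) + z) = -3*(O + 2*z) = -6*z - 3*O)
-949*j(T, y(D(-5, 2))) = -949*(-6*(4 + (2*(1 + 2*(-5)))²) - 3*(-7)) = -949*(-6*(4 + (2*(1 - 10))²) + 21) = -949*(-6*(4 + (2*(-9))²) + 21) = -949*(-6*(4 + (-18)²) + 21) = -949*(-6*(4 + 324) + 21) = -949*(-6*328 + 21) = -949*(-1968 + 21) = -949*(-1947) = 1847703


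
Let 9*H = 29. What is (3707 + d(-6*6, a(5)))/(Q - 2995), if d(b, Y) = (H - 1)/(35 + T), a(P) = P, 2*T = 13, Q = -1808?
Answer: -2769169/3587841 ≈ -0.77182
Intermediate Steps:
H = 29/9 (H = (⅑)*29 = 29/9 ≈ 3.2222)
T = 13/2 (T = (½)*13 = 13/2 ≈ 6.5000)
d(b, Y) = 40/747 (d(b, Y) = (29/9 - 1)/(35 + 13/2) = 20/(9*(83/2)) = (20/9)*(2/83) = 40/747)
(3707 + d(-6*6, a(5)))/(Q - 2995) = (3707 + 40/747)/(-1808 - 2995) = (2769169/747)/(-4803) = (2769169/747)*(-1/4803) = -2769169/3587841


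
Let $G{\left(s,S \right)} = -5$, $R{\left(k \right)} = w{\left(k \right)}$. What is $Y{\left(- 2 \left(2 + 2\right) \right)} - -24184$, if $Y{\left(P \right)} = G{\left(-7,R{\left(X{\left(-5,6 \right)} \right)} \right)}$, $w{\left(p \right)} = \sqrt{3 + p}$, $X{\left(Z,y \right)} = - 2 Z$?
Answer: $24179$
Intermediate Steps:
$R{\left(k \right)} = \sqrt{3 + k}$
$Y{\left(P \right)} = -5$
$Y{\left(- 2 \left(2 + 2\right) \right)} - -24184 = -5 - -24184 = -5 + 24184 = 24179$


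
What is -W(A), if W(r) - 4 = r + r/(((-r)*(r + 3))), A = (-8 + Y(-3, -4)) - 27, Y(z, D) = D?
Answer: 1259/36 ≈ 34.972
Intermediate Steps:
A = -39 (A = (-8 - 4) - 27 = -12 - 27 = -39)
W(r) = 4 + r - 1/(3 + r) (W(r) = 4 + (r + r/(((-r)*(r + 3)))) = 4 + (r + r/(((-r)*(3 + r)))) = 4 + (r + r/((-r*(3 + r)))) = 4 + (r + r*(-1/(r*(3 + r)))) = 4 + (r - 1/(3 + r)) = 4 + r - 1/(3 + r))
-W(A) = -(11 + (-39)² + 7*(-39))/(3 - 39) = -(11 + 1521 - 273)/(-36) = -(-1)*1259/36 = -1*(-1259/36) = 1259/36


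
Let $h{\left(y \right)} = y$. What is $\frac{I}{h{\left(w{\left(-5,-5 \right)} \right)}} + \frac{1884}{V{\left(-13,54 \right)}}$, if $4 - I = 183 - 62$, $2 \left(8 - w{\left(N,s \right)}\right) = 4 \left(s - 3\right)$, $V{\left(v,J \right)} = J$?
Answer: $\frac{2161}{72} \approx 30.014$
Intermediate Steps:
$w{\left(N,s \right)} = 14 - 2 s$ ($w{\left(N,s \right)} = 8 - \frac{4 \left(s - 3\right)}{2} = 8 - \frac{4 \left(-3 + s\right)}{2} = 8 - \frac{-12 + 4 s}{2} = 8 - \left(-6 + 2 s\right) = 14 - 2 s$)
$I = -117$ ($I = 4 - \left(183 - 62\right) = 4 - 121 = -117$)
$\frac{I}{h{\left(w{\left(-5,-5 \right)} \right)}} + \frac{1884}{V{\left(-13,54 \right)}} = - \frac{117}{14 - -10} + \frac{1884}{54} = - \frac{117}{14 + 10} + 1884 \cdot \frac{1}{54} = - \frac{117}{24} + \frac{314}{9} = \left(-117\right) \frac{1}{24} + \frac{314}{9} = - \frac{39}{8} + \frac{314}{9} = \frac{2161}{72}$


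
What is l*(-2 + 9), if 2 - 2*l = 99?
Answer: -679/2 ≈ -339.50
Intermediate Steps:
l = -97/2 (l = 1 - ½*99 = 1 - 99/2 = -97/2 ≈ -48.500)
l*(-2 + 9) = -97*(-2 + 9)/2 = -97/2*7 = -679/2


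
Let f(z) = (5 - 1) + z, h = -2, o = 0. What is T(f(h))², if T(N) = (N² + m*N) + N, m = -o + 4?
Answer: 196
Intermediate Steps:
m = 4 (m = -1*0 + 4 = 0 + 4 = 4)
f(z) = 4 + z
T(N) = N² + 5*N (T(N) = (N² + 4*N) + N = N² + 5*N)
T(f(h))² = ((4 - 2)*(5 + (4 - 2)))² = (2*(5 + 2))² = (2*7)² = 14² = 196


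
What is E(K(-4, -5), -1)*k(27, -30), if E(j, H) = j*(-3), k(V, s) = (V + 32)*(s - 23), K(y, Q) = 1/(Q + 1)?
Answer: -9381/4 ≈ -2345.3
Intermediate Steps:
K(y, Q) = 1/(1 + Q)
k(V, s) = (-23 + s)*(32 + V) (k(V, s) = (32 + V)*(-23 + s) = (-23 + s)*(32 + V))
E(j, H) = -3*j
E(K(-4, -5), -1)*k(27, -30) = (-3/(1 - 5))*(-736 - 23*27 + 32*(-30) + 27*(-30)) = (-3/(-4))*(-736 - 621 - 960 - 810) = -3*(-1/4)*(-3127) = (3/4)*(-3127) = -9381/4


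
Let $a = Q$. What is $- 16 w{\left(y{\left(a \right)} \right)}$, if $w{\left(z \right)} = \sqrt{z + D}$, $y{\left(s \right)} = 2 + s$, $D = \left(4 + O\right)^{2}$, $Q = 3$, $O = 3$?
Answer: $- 48 \sqrt{6} \approx -117.58$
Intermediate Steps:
$a = 3$
$D = 49$ ($D = \left(4 + 3\right)^{2} = 7^{2} = 49$)
$w{\left(z \right)} = \sqrt{49 + z}$ ($w{\left(z \right)} = \sqrt{z + 49} = \sqrt{49 + z}$)
$- 16 w{\left(y{\left(a \right)} \right)} = - 16 \sqrt{49 + \left(2 + 3\right)} = - 16 \sqrt{49 + 5} = - 16 \sqrt{54} = - 16 \cdot 3 \sqrt{6} = - 48 \sqrt{6}$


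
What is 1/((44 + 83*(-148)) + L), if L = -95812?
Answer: -1/108052 ≈ -9.2548e-6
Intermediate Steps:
1/((44 + 83*(-148)) + L) = 1/((44 + 83*(-148)) - 95812) = 1/((44 - 12284) - 95812) = 1/(-12240 - 95812) = 1/(-108052) = -1/108052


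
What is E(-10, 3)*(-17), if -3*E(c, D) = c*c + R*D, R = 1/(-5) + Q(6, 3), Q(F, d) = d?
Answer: 9214/15 ≈ 614.27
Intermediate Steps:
R = 14/5 (R = 1/(-5) + 3 = -⅕ + 3 = 14/5 ≈ 2.8000)
E(c, D) = -14*D/15 - c²/3 (E(c, D) = -(c*c + 14*D/5)/3 = -(c² + 14*D/5)/3 = -14*D/15 - c²/3)
E(-10, 3)*(-17) = (-14/15*3 - ⅓*(-10)²)*(-17) = (-14/5 - ⅓*100)*(-17) = (-14/5 - 100/3)*(-17) = -542/15*(-17) = 9214/15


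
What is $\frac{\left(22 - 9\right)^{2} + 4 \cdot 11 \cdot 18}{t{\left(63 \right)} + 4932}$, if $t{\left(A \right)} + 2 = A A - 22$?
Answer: $\frac{961}{8877} \approx 0.10826$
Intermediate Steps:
$t{\left(A \right)} = -24 + A^{2}$ ($t{\left(A \right)} = -2 + \left(A A - 22\right) = -2 + \left(A^{2} - 22\right) = -2 + \left(-22 + A^{2}\right) = -24 + A^{2}$)
$\frac{\left(22 - 9\right)^{2} + 4 \cdot 11 \cdot 18}{t{\left(63 \right)} + 4932} = \frac{\left(22 - 9\right)^{2} + 4 \cdot 11 \cdot 18}{\left(-24 + 63^{2}\right) + 4932} = \frac{13^{2} + 44 \cdot 18}{\left(-24 + 3969\right) + 4932} = \frac{169 + 792}{3945 + 4932} = \frac{961}{8877}$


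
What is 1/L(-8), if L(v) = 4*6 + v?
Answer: 1/16 ≈ 0.062500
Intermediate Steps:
L(v) = 24 + v
1/L(-8) = 1/(24 - 8) = 1/16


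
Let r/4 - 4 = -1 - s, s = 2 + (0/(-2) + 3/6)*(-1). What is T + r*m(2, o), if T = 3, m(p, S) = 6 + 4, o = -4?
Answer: 63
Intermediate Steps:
m(p, S) = 10
s = 3/2 (s = 2 + (0*(-½) + 3*(⅙))*(-1) = 2 + (0 + ½)*(-1) = 2 + (½)*(-1) = 2 - ½ = 3/2 ≈ 1.5000)
r = 6 (r = 16 + 4*(-1 - 1*3/2) = 16 + 4*(-1 - 3/2) = 16 + 4*(-5/2) = 16 - 10 = 6)
T + r*m(2, o) = 3 + 6*10 = 3 + 60 = 63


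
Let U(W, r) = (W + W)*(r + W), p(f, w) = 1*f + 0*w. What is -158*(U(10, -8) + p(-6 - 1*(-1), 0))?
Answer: -5530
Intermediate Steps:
p(f, w) = f (p(f, w) = f + 0 = f)
U(W, r) = 2*W*(W + r) (U(W, r) = (2*W)*(W + r) = 2*W*(W + r))
-158*(U(10, -8) + p(-6 - 1*(-1), 0)) = -158*(2*10*(10 - 8) + (-6 - 1*(-1))) = -158*(2*10*2 + (-6 + 1)) = -158*(40 - 5) = -158*35 = -5530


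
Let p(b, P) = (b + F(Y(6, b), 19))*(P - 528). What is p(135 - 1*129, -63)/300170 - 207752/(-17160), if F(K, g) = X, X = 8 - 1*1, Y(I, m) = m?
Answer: 119671303/9905610 ≈ 12.081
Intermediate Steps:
X = 7 (X = 8 - 1 = 7)
F(K, g) = 7
p(b, P) = (-528 + P)*(7 + b) (p(b, P) = (b + 7)*(P - 528) = (7 + b)*(-528 + P) = (-528 + P)*(7 + b))
p(135 - 1*129, -63)/300170 - 207752/(-17160) = (-3696 - 528*(135 - 1*129) + 7*(-63) - 63*(135 - 1*129))/300170 - 207752/(-17160) = (-3696 - 528*(135 - 129) - 441 - 63*(135 - 129))*(1/300170) - 207752*(-1/17160) = (-3696 - 528*6 - 441 - 63*6)*(1/300170) + 25969/2145 = (-3696 - 3168 - 441 - 378)*(1/300170) + 25969/2145 = -7683*1/300170 + 25969/2145 = -591/23090 + 25969/2145 = 119671303/9905610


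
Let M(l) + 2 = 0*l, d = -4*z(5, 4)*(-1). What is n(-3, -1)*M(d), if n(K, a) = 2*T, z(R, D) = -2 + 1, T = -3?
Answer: 12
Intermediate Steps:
z(R, D) = -1
n(K, a) = -6 (n(K, a) = 2*(-3) = -6)
d = -4 (d = -4*(-1)*(-1) = 4*(-1) = -4)
M(l) = -2 (M(l) = -2 + 0*l = -2 + 0 = -2)
n(-3, -1)*M(d) = -6*(-2) = 12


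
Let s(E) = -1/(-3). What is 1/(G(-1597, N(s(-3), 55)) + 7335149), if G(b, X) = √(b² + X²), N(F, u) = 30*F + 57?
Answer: 7335149/53804408297303 - √2554898/53804408297303 ≈ 1.3630e-7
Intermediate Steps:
s(E) = ⅓ (s(E) = -1*(-⅓) = ⅓)
N(F, u) = 57 + 30*F
G(b, X) = √(X² + b²)
1/(G(-1597, N(s(-3), 55)) + 7335149) = 1/(√((57 + 30*(⅓))² + (-1597)²) + 7335149) = 1/(√((57 + 10)² + 2550409) + 7335149) = 1/(√(67² + 2550409) + 7335149) = 1/(√(4489 + 2550409) + 7335149) = 1/(√2554898 + 7335149) = 1/(7335149 + √2554898)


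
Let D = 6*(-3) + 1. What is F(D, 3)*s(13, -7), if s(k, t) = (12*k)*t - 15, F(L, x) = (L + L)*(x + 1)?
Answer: 150552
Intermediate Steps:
D = -17 (D = -18 + 1 = -17)
F(L, x) = 2*L*(1 + x) (F(L, x) = (2*L)*(1 + x) = 2*L*(1 + x))
s(k, t) = -15 + 12*k*t (s(k, t) = 12*k*t - 15 = -15 + 12*k*t)
F(D, 3)*s(13, -7) = (2*(-17)*(1 + 3))*(-15 + 12*13*(-7)) = (2*(-17)*4)*(-15 - 1092) = -136*(-1107) = 150552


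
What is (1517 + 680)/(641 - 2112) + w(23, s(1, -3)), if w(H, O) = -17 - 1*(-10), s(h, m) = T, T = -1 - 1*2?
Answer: -12494/1471 ≈ -8.4935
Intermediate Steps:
T = -3 (T = -1 - 2 = -3)
s(h, m) = -3
w(H, O) = -7 (w(H, O) = -17 + 10 = -7)
(1517 + 680)/(641 - 2112) + w(23, s(1, -3)) = (1517 + 680)/(641 - 2112) - 7 = 2197/(-1471) - 7 = 2197*(-1/1471) - 7 = -2197/1471 - 7 = -12494/1471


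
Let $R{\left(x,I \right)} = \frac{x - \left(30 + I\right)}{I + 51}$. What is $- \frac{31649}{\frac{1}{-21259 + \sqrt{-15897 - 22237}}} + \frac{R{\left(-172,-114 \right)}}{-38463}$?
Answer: $\frac{1630371326102291}{2423169} - 31649 i \sqrt{38134} \approx 6.7283 \cdot 10^{8} - 6.1804 \cdot 10^{6} i$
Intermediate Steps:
$R{\left(x,I \right)} = \frac{-30 + x - I}{51 + I}$
$- \frac{31649}{\frac{1}{-21259 + \sqrt{-15897 - 22237}}} + \frac{R{\left(-172,-114 \right)}}{-38463} = - \frac{31649}{\frac{1}{-21259 + \sqrt{-15897 - 22237}}} + \frac{\frac{1}{51 - 114} \left(-30 - 172 - -114\right)}{-38463} = - \frac{31649}{\frac{1}{-21259 + \sqrt{-38134}}} + \frac{-30 - 172 + 114}{-63} \left(- \frac{1}{38463}\right) = - \frac{31649}{\frac{1}{-21259 + i \sqrt{38134}}} + \left(- \frac{1}{63}\right) \left(-88\right) \left(- \frac{1}{38463}\right) = - 31649 \left(-21259 + i \sqrt{38134}\right) + \frac{88}{63} \left(- \frac{1}{38463}\right) = \left(672826091 - 31649 i \sqrt{38134}\right) - \frac{88}{2423169} = \frac{1630371326102291}{2423169} - 31649 i \sqrt{38134}$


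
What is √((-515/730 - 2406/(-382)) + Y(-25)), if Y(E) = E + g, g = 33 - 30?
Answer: I*√12758597922/27886 ≈ 4.0506*I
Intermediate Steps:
g = 3
Y(E) = 3 + E (Y(E) = E + 3 = 3 + E)
√((-515/730 - 2406/(-382)) + Y(-25)) = √((-515/730 - 2406/(-382)) + (3 - 25)) = √((-515*1/730 - 2406*(-1/382)) - 22) = √((-103/146 + 1203/191) - 22) = √(155965/27886 - 22) = √(-457527/27886) = I*√12758597922/27886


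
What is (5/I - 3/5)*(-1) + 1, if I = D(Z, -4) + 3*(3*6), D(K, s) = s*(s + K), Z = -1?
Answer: 567/370 ≈ 1.5324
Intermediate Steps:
D(K, s) = s*(K + s)
I = 74 (I = -4*(-1 - 4) + 3*(3*6) = -4*(-5) + 3*18 = 20 + 54 = 74)
(5/I - 3/5)*(-1) + 1 = (5/74 - 3/5)*(-1) + 1 = (5*(1/74) - 3*⅕)*(-1) + 1 = (5/74 - ⅗)*(-1) + 1 = -197/370*(-1) + 1 = 197/370 + 1 = 567/370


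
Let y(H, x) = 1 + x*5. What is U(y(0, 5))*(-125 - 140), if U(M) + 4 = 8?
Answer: -1060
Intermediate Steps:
y(H, x) = 1 + 5*x
U(M) = 4 (U(M) = -4 + 8 = 4)
U(y(0, 5))*(-125 - 140) = 4*(-125 - 140) = 4*(-265) = -1060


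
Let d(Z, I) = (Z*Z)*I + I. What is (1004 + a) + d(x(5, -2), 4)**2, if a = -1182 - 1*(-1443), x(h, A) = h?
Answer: 12081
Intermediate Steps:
d(Z, I) = I + I*Z**2 (d(Z, I) = Z**2*I + I = I*Z**2 + I = I + I*Z**2)
a = 261 (a = -1182 + 1443 = 261)
(1004 + a) + d(x(5, -2), 4)**2 = (1004 + 261) + (4*(1 + 5**2))**2 = 1265 + (4*(1 + 25))**2 = 1265 + (4*26)**2 = 1265 + 104**2 = 1265 + 10816 = 12081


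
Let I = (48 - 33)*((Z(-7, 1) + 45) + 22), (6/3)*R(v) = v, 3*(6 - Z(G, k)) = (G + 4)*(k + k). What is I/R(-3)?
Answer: -750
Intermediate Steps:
Z(G, k) = 6 - 2*k*(4 + G)/3 (Z(G, k) = 6 - (G + 4)*(k + k)/3 = 6 - (4 + G)*2*k/3 = 6 - 2*k*(4 + G)/3)
R(v) = v/2
I = 1125 (I = (48 - 33)*(((6 - 8/3*1 - ⅔*(-7)*1) + 45) + 22) = 15*(((6 - 8/3 + 14/3) + 45) + 22) = 15*((8 + 45) + 22) = 15*(53 + 22) = 15*75 = 1125)
I/R(-3) = 1125/(((½)*(-3))) = 1125/(-3/2) = 1125*(-⅔) = -750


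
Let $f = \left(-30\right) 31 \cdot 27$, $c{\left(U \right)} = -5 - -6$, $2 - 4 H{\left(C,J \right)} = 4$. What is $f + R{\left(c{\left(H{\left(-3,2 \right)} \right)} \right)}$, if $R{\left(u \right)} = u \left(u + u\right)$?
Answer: $-25108$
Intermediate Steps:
$H{\left(C,J \right)} = - \frac{1}{2}$ ($H{\left(C,J \right)} = \frac{1}{2} - 1 = - \frac{1}{2}$)
$c{\left(U \right)} = 1$ ($c{\left(U \right)} = -5 + 6 = 1$)
$R{\left(u \right)} = 2 u^{2}$ ($R{\left(u \right)} = u 2 u = 2 u^{2}$)
$f = -25110$ ($f = \left(-930\right) 27 = -25110$)
$f + R{\left(c{\left(H{\left(-3,2 \right)} \right)} \right)} = -25110 + 2 \cdot 1^{2} = -25110 + 2 \cdot 1 = -25110 + 2 = -25108$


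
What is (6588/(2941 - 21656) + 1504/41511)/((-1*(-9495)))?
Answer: -245327108/7376460075675 ≈ -3.3258e-5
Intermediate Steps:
(6588/(2941 - 21656) + 1504/41511)/((-1*(-9495))) = (6588/(-18715) + 1504*(1/41511))/9495 = (6588*(-1/18715) + 1504/41511)*(1/9495) = (-6588/18715 + 1504/41511)*(1/9495) = -245327108/776878365*1/9495 = -245327108/7376460075675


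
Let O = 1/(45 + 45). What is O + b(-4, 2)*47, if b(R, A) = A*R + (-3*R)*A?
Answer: 67681/90 ≈ 752.01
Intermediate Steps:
O = 1/90 ≈ 0.011111
b(R, A) = -2*A*R (b(R, A) = A*R - 3*A*R = -2*A*R)
O + b(-4, 2)*47 = 1/90 - 2*2*(-4)*47 = 1/90 + 16*47 = 1/90 + 752 = 67681/90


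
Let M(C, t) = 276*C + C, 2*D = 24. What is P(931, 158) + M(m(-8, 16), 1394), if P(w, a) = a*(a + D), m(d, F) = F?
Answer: 31292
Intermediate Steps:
D = 12 (D = (½)*24 = 12)
M(C, t) = 277*C
P(w, a) = a*(12 + a) (P(w, a) = a*(a + 12) = a*(12 + a))
P(931, 158) + M(m(-8, 16), 1394) = 158*(12 + 158) + 277*16 = 158*170 + 4432 = 26860 + 4432 = 31292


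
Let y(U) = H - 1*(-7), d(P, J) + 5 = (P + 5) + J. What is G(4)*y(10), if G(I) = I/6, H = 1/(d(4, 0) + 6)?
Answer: 71/15 ≈ 4.7333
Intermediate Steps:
d(P, J) = J + P (d(P, J) = -5 + ((P + 5) + J) = -5 + ((5 + P) + J) = -5 + (5 + J + P) = J + P)
H = ⅒ (H = 1/((0 + 4) + 6) = 1/(4 + 6) = 1/10 = ⅒ ≈ 0.10000)
G(I) = I/6 (G(I) = I*(⅙) = I/6)
y(U) = 71/10 (y(U) = ⅒ - 1*(-7) = ⅒ + 7 = 71/10)
G(4)*y(10) = ((⅙)*4)*(71/10) = (⅔)*(71/10) = 71/15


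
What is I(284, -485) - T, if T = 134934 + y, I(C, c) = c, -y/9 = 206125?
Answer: 1719706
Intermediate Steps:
y = -1855125 (y = -9*206125 = -1855125)
T = -1720191 (T = 134934 - 1855125 = -1720191)
I(284, -485) - T = -485 - 1*(-1720191) = -485 + 1720191 = 1719706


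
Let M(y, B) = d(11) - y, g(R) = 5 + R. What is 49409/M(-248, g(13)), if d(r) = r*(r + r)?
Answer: 49409/490 ≈ 100.83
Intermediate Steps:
d(r) = 2*r² (d(r) = r*(2*r) = 2*r²)
M(y, B) = 242 - y (M(y, B) = 2*11² - y = 2*121 - y = 242 - y)
49409/M(-248, g(13)) = 49409/(242 - 1*(-248)) = 49409/(242 + 248) = 49409/490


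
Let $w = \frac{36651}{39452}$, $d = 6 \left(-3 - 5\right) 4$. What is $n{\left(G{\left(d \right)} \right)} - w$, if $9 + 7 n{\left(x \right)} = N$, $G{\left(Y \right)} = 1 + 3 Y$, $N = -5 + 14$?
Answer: $- \frac{36651}{39452} \approx -0.929$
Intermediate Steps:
$d = -192$ ($d = 6 \left(-8\right) 4 = \left(-48\right) 4 = -192$)
$N = 9$
$w = \frac{36651}{39452}$ ($w = 36651 \cdot \frac{1}{39452} = \frac{36651}{39452} \approx 0.929$)
$n{\left(x \right)} = 0$ ($n{\left(x \right)} = - \frac{9}{7} + \frac{1}{7} \cdot 9 = - \frac{9}{7} + \frac{9}{7} = 0$)
$n{\left(G{\left(d \right)} \right)} - w = 0 - \frac{36651}{39452} = - \frac{36651}{39452}$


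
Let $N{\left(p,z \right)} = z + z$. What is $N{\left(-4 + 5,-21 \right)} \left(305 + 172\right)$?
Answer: $-20034$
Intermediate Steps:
$N{\left(p,z \right)} = 2 z$
$N{\left(-4 + 5,-21 \right)} \left(305 + 172\right) = 2 \left(-21\right) \left(305 + 172\right) = \left(-42\right) 477 = -20034$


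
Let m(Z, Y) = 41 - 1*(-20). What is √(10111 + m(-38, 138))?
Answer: 2*√2543 ≈ 100.86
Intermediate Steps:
m(Z, Y) = 61 (m(Z, Y) = 41 + 20 = 61)
√(10111 + m(-38, 138)) = √(10111 + 61) = √10172 = 2*√2543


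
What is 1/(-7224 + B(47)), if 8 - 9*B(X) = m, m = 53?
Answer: -1/7229 ≈ -0.00013833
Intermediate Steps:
B(X) = -5 (B(X) = 8/9 - ⅑*53 = 8/9 - 53/9 = -5)
1/(-7224 + B(47)) = 1/(-7224 - 5) = 1/(-7229) = -1/7229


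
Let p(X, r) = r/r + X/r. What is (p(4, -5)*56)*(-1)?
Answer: -56/5 ≈ -11.200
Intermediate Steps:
p(X, r) = 1 + X/r
(p(4, -5)*56)*(-1) = (((4 - 5)/(-5))*56)*(-1) = (-1/5*(-1)*56)*(-1) = ((1/5)*56)*(-1) = (56/5)*(-1) = -56/5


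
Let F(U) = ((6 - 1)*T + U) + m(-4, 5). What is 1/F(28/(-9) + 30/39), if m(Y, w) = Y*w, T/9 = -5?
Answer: -117/28939 ≈ -0.0040430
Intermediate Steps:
T = -45 (T = 9*(-5) = -45)
F(U) = -245 + U (F(U) = ((6 - 1)*(-45) + U) - 4*5 = (5*(-45) + U) - 20 = (-225 + U) - 20 = -245 + U)
1/F(28/(-9) + 30/39) = 1/(-245 + (28/(-9) + 30/39)) = 1/(-245 + (28*(-⅑) + 30*(1/39))) = 1/(-245 + (-28/9 + 10/13)) = 1/(-245 - 274/117) = 1/(-28939/117) = -117/28939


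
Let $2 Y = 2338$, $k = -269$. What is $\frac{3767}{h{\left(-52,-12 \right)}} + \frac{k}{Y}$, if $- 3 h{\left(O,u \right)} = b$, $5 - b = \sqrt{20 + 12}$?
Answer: $\frac{9436066}{1169} + \frac{45204 \sqrt{2}}{7} \approx 17205.0$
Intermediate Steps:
$b = 5 - 4 \sqrt{2}$ ($b = 5 - \sqrt{20 + 12} = 5 - \sqrt{32} = 5 - 4 \sqrt{2} \approx -0.65685$)
$h{\left(O,u \right)} = - \frac{5}{3} + \frac{4 \sqrt{2}}{3}$ ($h{\left(O,u \right)} = - \frac{5 - 4 \sqrt{2}}{3} = - \frac{5}{3} + \frac{4 \sqrt{2}}{3}$)
$Y = 1169$ ($Y = \frac{1}{2} \cdot 2338 = 1169$)
$\frac{3767}{h{\left(-52,-12 \right)}} + \frac{k}{Y} = \frac{3767}{- \frac{5}{3} + \frac{4 \sqrt{2}}{3}} - \frac{269}{1169} = - \frac{269}{1169} + \frac{3767}{- \frac{5}{3} + \frac{4 \sqrt{2}}{3}}$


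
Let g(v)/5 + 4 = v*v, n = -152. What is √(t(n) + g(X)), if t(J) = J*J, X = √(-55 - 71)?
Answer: √22454 ≈ 149.85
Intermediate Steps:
X = 3*I*√14 (X = √(-126) = 3*I*√14 ≈ 11.225*I)
t(J) = J²
g(v) = -20 + 5*v² (g(v) = -20 + 5*(v*v) = -20 + 5*v²)
√(t(n) + g(X)) = √((-152)² + (-20 + 5*(3*I*√14)²)) = √(23104 + (-20 + 5*(-126))) = √(23104 + (-20 - 630)) = √(23104 - 650) = √22454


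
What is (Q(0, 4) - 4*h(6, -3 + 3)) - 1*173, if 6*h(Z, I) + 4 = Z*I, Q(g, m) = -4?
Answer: -523/3 ≈ -174.33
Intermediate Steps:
h(Z, I) = -⅔ + I*Z/6 (h(Z, I) = -⅔ + (Z*I)/6 = -⅔ + (I*Z)/6 = -⅔ + I*Z/6)
(Q(0, 4) - 4*h(6, -3 + 3)) - 1*173 = (-4 - 4*(-⅔ + (⅙)*(-3 + 3)*6)) - 1*173 = (-4 - 4*(-⅔ + (⅙)*0*6)) - 173 = (-4 - 4*(-⅔ + 0)) - 173 = (-4 - 4*(-⅔)) - 173 = (-4 + 8/3) - 173 = -4/3 - 173 = -523/3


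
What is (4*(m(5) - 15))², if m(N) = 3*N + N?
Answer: 400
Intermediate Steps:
m(N) = 4*N
(4*(m(5) - 15))² = (4*(4*5 - 15))² = (4*(20 - 15))² = (4*5)² = 20² = 400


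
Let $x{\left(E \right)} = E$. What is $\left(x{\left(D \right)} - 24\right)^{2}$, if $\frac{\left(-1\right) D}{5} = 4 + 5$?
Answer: $4761$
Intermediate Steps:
$D = -45$ ($D = - 5 \left(4 + 5\right) = \left(-5\right) 9 = -45$)
$\left(x{\left(D \right)} - 24\right)^{2} = \left(-45 - 24\right)^{2} = \left(-69\right)^{2} = 4761$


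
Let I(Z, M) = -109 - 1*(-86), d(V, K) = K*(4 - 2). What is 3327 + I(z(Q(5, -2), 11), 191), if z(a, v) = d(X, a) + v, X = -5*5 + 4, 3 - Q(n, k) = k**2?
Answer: 3304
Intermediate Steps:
Q(n, k) = 3 - k**2
X = -21 (X = -25 + 4 = -21)
d(V, K) = 2*K (d(V, K) = K*2 = 2*K)
z(a, v) = v + 2*a (z(a, v) = 2*a + v = v + 2*a)
I(Z, M) = -23 (I(Z, M) = -109 + 86 = -23)
3327 + I(z(Q(5, -2), 11), 191) = 3327 - 23 = 3304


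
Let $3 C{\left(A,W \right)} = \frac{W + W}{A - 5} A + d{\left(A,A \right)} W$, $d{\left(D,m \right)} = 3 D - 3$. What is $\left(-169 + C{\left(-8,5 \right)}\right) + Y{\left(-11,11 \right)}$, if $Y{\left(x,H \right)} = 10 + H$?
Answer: $- \frac{7447}{39} \approx -190.95$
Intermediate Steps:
$d{\left(D,m \right)} = -3 + 3 D$
$C{\left(A,W \right)} = \frac{W \left(-3 + 3 A\right)}{3} + \frac{2 A W}{3 \left(-5 + A\right)}$ ($C{\left(A,W \right)} = \frac{\frac{W + W}{A - 5} A + \left(-3 + 3 A\right) W}{3} = \frac{\frac{2 W}{-5 + A} A + W \left(-3 + 3 A\right)}{3} = \frac{\frac{2 A W}{-5 + A} + W \left(-3 + 3 A\right)}{3} = \frac{W \left(-3 + 3 A\right) + \frac{2 A W}{-5 + A}}{3} = \frac{W \left(-3 + 3 A\right)}{3} + \frac{2 A W}{3 \left(-5 + A\right)}$)
$\left(-169 + C{\left(-8,5 \right)}\right) + Y{\left(-11,11 \right)} = \left(-169 + \frac{1}{3} \cdot 5 \frac{1}{-5 - 8} \left(15 - -128 + 3 \left(-8\right)^{2}\right)\right) + \left(10 + 11\right) = \left(-169 + \frac{1}{3} \cdot 5 \frac{1}{-13} \left(15 + 128 + 3 \cdot 64\right)\right) + 21 = \left(-169 + \frac{1}{3} \cdot 5 \left(- \frac{1}{13}\right) \left(15 + 128 + 192\right)\right) + 21 = \left(-169 + \frac{1}{3} \cdot 5 \left(- \frac{1}{13}\right) 335\right) + 21 = \left(-169 - \frac{1675}{39}\right) + 21 = - \frac{8266}{39} + 21 = - \frac{7447}{39}$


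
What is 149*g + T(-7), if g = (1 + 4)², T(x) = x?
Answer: 3718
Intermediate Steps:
g = 25 (g = 5² = 25)
149*g + T(-7) = 149*25 - 7 = 3725 - 7 = 3718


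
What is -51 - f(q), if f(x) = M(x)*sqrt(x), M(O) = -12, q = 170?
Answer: -51 + 12*sqrt(170) ≈ 105.46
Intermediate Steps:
f(x) = -12*sqrt(x)
-51 - f(q) = -51 - (-12)*sqrt(170) = -51 + 12*sqrt(170)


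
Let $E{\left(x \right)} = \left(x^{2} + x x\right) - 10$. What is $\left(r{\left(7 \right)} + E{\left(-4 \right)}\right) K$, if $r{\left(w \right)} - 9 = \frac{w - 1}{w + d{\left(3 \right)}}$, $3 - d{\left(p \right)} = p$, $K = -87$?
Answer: $- \frac{19401}{7} \approx -2771.6$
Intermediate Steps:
$d{\left(p \right)} = 3 - p$
$r{\left(w \right)} = 9 + \frac{-1 + w}{w}$ ($r{\left(w \right)} = 9 + \frac{w - 1}{w + \left(3 - 3\right)} = 9 + \frac{-1 + w}{w + \left(3 - 3\right)} = 9 + \frac{-1 + w}{w + 0} = 9 + \frac{-1 + w}{w}$)
$E{\left(x \right)} = -10 + 2 x^{2}$ ($E{\left(x \right)} = \left(x^{2} + x^{2}\right) - 10 = 2 x^{2} - 10 = -10 + 2 x^{2}$)
$\left(r{\left(7 \right)} + E{\left(-4 \right)}\right) K = \left(\left(10 - \frac{1}{7}\right) - \left(10 - 2 \left(-4\right)^{2}\right)\right) \left(-87\right) = \left(\left(10 - \frac{1}{7}\right) + \left(-10 + 2 \cdot 16\right)\right) \left(-87\right) = \left(\left(10 - \frac{1}{7}\right) + \left(-10 + 32\right)\right) \left(-87\right) = \left(\frac{69}{7} + 22\right) \left(-87\right) = \frac{223}{7} \left(-87\right) = - \frac{19401}{7}$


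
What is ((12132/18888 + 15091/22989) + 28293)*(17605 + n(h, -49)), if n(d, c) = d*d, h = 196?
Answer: 57355437928854331/36184686 ≈ 1.5851e+9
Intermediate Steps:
n(d, c) = d**2
((12132/18888 + 15091/22989) + 28293)*(17605 + n(h, -49)) = ((12132/18888 + 15091/22989) + 28293)*(17605 + 196**2) = ((12132*(1/18888) + 15091*(1/22989)) + 28293)*(17605 + 38416) = ((1011/1574 + 15091/22989) + 28293)*56021 = (46995113/36184686 + 28293)*56021 = (1023820316111/36184686)*56021 = 57355437928854331/36184686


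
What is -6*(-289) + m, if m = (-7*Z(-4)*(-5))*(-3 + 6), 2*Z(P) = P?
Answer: 1524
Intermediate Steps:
Z(P) = P/2
m = -210 (m = (-7*(½)*(-4)*(-5))*(-3 + 6) = -(-14)*(-5)*3 = -7*10*3 = -70*3 = -210)
-6*(-289) + m = -6*(-289) - 210 = 1734 - 210 = 1524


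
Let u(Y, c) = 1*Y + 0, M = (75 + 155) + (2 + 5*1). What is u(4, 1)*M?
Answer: 948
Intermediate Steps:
M = 237 (M = 230 + (2 + 5) = 230 + 7 = 237)
u(Y, c) = Y (u(Y, c) = Y + 0 = Y)
u(4, 1)*M = 4*237 = 948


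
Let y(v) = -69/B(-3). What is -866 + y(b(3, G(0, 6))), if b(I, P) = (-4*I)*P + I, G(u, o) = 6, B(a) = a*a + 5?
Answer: -12193/14 ≈ -870.93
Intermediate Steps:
B(a) = 5 + a² (B(a) = a² + 5 = 5 + a²)
b(I, P) = I - 4*I*P (b(I, P) = -4*I*P + I = I - 4*I*P)
y(v) = -69/14 (y(v) = -69/(5 + (-3)²) = -69/(5 + 9) = -69/14)
-866 + y(b(3, G(0, 6))) = -866 - 69/14 = -12193/14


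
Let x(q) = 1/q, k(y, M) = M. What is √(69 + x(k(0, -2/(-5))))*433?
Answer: 433*√286/2 ≈ 3661.3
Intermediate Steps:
x(q) = 1/q
√(69 + x(k(0, -2/(-5))))*433 = √(69 + 1/(-2/(-5)))*433 = √(69 + 1/(-2*(-⅕)))*433 = √(69 + 1/(⅖))*433 = √(69 + 5/2)*433 = √(143/2)*433 = (√286/2)*433 = 433*√286/2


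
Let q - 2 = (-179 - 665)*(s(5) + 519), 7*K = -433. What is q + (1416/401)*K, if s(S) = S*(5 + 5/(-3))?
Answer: -3808979098/8421 ≈ -4.5232e+5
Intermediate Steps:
K = -433/7 (K = (1/7)*(-433) = -433/7 ≈ -61.857)
s(S) = 10*S/3 (s(S) = S*(5 + 5*(-1/3)) = S*(5 - 5/3) = S*(10/3) = 10*S/3)
q = -1356302/3 (q = 2 + (-179 - 665)*((10/3)*5 + 519) = 2 - 844*(50/3 + 519) = 2 - 844*1607/3 = 2 - 1356308/3 = -1356302/3 ≈ -4.5210e+5)
q + (1416/401)*K = -1356302/3 + (1416/401)*(-433/7) = -1356302/3 - 613128/2807 = -3808979098/8421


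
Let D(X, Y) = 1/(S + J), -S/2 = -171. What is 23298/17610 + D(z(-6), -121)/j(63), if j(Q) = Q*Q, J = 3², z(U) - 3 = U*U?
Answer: 5409484012/4088804265 ≈ 1.3230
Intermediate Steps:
S = 342 (S = -2*(-171) = 342)
z(U) = 3 + U² (z(U) = 3 + U*U = 3 + U²)
J = 9
j(Q) = Q²
D(X, Y) = 1/351 (D(X, Y) = 1/(342 + 9) = 1/351)
23298/17610 + D(z(-6), -121)/j(63) = 23298/17610 + 1/(351*(63²)) = 23298*(1/17610) + (1/351)/3969 = 3883/2935 + (1/351)*(1/3969) = 3883/2935 + 1/1393119 = 5409484012/4088804265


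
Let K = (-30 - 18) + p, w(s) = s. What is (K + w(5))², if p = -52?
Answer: 9025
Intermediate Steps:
K = -100 (K = (-30 - 18) - 52 = -48 - 52 = -100)
(K + w(5))² = (-100 + 5)² = (-95)² = 9025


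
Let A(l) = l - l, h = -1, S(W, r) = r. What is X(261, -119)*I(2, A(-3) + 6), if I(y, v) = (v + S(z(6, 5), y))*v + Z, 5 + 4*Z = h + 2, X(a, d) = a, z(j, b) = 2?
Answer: 12267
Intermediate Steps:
A(l) = 0
Z = -1 (Z = -5/4 + (-1 + 2)/4 = -5/4 + (¼)*1 = -5/4 + ¼ = -1)
I(y, v) = -1 + v*(v + y) (I(y, v) = (v + y)*v - 1 = v*(v + y) - 1 = -1 + v*(v + y))
X(261, -119)*I(2, A(-3) + 6) = 261*(-1 + (0 + 6)² + (0 + 6)*2) = 261*(-1 + 6² + 6*2) = 261*(-1 + 36 + 12) = 261*47 = 12267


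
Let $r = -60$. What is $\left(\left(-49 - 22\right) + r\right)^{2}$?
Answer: $17161$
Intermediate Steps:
$\left(\left(-49 - 22\right) + r\right)^{2} = \left(\left(-49 - 22\right) - 60\right)^{2} = \left(-71 - 60\right)^{2} = \left(-131\right)^{2} = 17161$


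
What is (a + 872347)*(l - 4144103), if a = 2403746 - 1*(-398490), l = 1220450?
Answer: -10743205611699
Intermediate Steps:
a = 2802236 (a = 2403746 + 398490 = 2802236)
(a + 872347)*(l - 4144103) = (2802236 + 872347)*(1220450 - 4144103) = 3674583*(-2923653) = -10743205611699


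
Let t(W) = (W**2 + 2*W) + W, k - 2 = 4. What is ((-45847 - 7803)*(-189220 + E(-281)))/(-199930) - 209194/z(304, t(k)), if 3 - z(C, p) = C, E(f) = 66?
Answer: -301275758568/6017893 ≈ -50063.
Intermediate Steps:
k = 6 (k = 2 + 4 = 6)
t(W) = W**2 + 3*W
z(C, p) = 3 - C
((-45847 - 7803)*(-189220 + E(-281)))/(-199930) - 209194/z(304, t(k)) = ((-45847 - 7803)*(-189220 + 66))/(-199930) - 209194/(3 - 1*304) = -53650*(-189154)*(-1/199930) - 209194/(3 - 304) = 10148112100*(-1/199930) - 209194/(-301) = -1014811210/19993 - 209194*(-1/301) = -1014811210/19993 + 209194/301 = -301275758568/6017893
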